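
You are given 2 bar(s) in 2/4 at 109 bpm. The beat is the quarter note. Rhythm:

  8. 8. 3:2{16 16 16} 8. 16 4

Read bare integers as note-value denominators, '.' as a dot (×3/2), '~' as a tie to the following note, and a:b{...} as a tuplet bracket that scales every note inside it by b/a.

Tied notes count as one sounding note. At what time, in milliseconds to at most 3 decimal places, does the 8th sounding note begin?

note 8 onset = 3b = 1651.376ms

1. 0.0ms @ 0 + 412.844ms (3/4)
2. 412.844ms @ 3/4 + 412.844ms (3/4)
3. 825.688ms @ 3/2 + 91.743ms (1/6)
4. 917.431ms @ 5/3 + 91.743ms (1/6)
5. 1009.174ms @ 11/6 + 91.743ms (1/6)
6. 1100.917ms @ 2 + 412.844ms (3/4)
7. 1513.761ms @ 11/4 + 137.615ms (1/4)
8. 1651.376ms @ 3 + 550.459ms (1)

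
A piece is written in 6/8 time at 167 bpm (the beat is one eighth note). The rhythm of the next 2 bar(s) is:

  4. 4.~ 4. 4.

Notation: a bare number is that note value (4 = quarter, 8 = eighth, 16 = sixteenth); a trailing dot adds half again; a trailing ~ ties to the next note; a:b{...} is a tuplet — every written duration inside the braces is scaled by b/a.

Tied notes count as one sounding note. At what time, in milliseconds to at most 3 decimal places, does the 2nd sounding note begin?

note 2 onset = 3b = 1077.844ms

1. 0.0ms @ 0 + 1077.844ms (3)
2. 1077.844ms @ 3 + 2155.689ms (6)
3. 3233.533ms @ 9 + 1077.844ms (3)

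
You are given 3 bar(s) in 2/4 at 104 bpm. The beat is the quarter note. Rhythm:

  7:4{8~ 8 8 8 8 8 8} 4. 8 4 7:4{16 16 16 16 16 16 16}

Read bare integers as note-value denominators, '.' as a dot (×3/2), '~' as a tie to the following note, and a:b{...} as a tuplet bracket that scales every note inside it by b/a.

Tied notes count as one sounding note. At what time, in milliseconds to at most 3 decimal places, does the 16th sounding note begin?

note 16 onset = 41/7b = 3379.121ms

1. 0.0ms @ 0 + 329.67ms (4/7)
2. 329.67ms @ 4/7 + 164.835ms (2/7)
3. 494.505ms @ 6/7 + 164.835ms (2/7)
4. 659.341ms @ 8/7 + 164.835ms (2/7)
5. 824.176ms @ 10/7 + 164.835ms (2/7)
6. 989.011ms @ 12/7 + 164.835ms (2/7)
7. 1153.846ms @ 2 + 865.385ms (3/2)
8. 2019.231ms @ 7/2 + 288.462ms (1/2)
9. 2307.692ms @ 4 + 576.923ms (1)
10. 2884.615ms @ 5 + 82.418ms (1/7)
11. 2967.033ms @ 36/7 + 82.418ms (1/7)
12. 3049.451ms @ 37/7 + 82.418ms (1/7)
13. 3131.868ms @ 38/7 + 82.418ms (1/7)
14. 3214.286ms @ 39/7 + 82.418ms (1/7)
15. 3296.703ms @ 40/7 + 82.418ms (1/7)
16. 3379.121ms @ 41/7 + 82.418ms (1/7)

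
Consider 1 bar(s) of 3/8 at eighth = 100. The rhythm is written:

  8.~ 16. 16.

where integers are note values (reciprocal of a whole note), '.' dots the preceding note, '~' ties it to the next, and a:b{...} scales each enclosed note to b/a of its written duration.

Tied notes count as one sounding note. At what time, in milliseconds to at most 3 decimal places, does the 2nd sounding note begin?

1. 0.0ms @ 0 + 1350.0ms (9/4)
2. 1350.0ms @ 9/4 + 450.0ms (3/4)

note 2 onset = 9/4b = 1350.0ms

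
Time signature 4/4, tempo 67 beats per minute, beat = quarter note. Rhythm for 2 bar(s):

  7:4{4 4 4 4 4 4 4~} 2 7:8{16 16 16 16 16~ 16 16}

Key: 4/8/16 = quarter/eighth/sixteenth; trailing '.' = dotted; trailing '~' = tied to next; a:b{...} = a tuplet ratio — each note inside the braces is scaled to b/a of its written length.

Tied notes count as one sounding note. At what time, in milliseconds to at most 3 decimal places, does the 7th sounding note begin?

1. 0.0ms @ 0 + 511.727ms (4/7)
2. 511.727ms @ 4/7 + 511.727ms (4/7)
3. 1023.454ms @ 8/7 + 511.727ms (4/7)
4. 1535.181ms @ 12/7 + 511.727ms (4/7)
5. 2046.908ms @ 16/7 + 511.727ms (4/7)
6. 2558.635ms @ 20/7 + 511.727ms (4/7)
7. 3070.362ms @ 24/7 + 2302.772ms (18/7)
8. 5373.134ms @ 6 + 255.864ms (2/7)
9. 5628.998ms @ 44/7 + 255.864ms (2/7)
10. 5884.861ms @ 46/7 + 255.864ms (2/7)
11. 6140.725ms @ 48/7 + 255.864ms (2/7)
12. 6396.588ms @ 50/7 + 511.727ms (4/7)
13. 6908.316ms @ 54/7 + 255.864ms (2/7)

note 7 onset = 24/7b = 3070.362ms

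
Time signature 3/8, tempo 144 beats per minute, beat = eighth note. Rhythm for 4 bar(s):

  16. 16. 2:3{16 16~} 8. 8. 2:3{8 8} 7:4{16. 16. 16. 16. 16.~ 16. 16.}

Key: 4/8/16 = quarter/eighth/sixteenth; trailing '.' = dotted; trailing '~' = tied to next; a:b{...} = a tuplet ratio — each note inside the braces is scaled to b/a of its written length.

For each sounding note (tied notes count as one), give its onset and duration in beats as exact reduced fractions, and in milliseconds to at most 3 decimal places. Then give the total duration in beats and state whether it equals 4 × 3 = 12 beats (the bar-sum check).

1) 0.0ms=0b +312.5ms=3/4b
2) 312.5ms=3/4b +312.5ms=3/4b
3) 625.0ms=3/2b +312.5ms=3/4b
4) 937.5ms=9/4b +937.5ms=9/4b
5) 1875.0ms=9/2b +625.0ms=3/2b
6) 2500.0ms=6b +625.0ms=3/2b
7) 3125.0ms=15/2b +625.0ms=3/2b
8) 3750.0ms=9b +178.571ms=3/7b
9) 3928.571ms=66/7b +178.571ms=3/7b
10) 4107.143ms=69/7b +178.571ms=3/7b
11) 4285.714ms=72/7b +178.571ms=3/7b
12) 4464.286ms=75/7b +357.143ms=6/7b
13) 4821.429ms=81/7b +178.571ms=3/7b
Σ=12b of 12 (144bpm 3/8) — PASS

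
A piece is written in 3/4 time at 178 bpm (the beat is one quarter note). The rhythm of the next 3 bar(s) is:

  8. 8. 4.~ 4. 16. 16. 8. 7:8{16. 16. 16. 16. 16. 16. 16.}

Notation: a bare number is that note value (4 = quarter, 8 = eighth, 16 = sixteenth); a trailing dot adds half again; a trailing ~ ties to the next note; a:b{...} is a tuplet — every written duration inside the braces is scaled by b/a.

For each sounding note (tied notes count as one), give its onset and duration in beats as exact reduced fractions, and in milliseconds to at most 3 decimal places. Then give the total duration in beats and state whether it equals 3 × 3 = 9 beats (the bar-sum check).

1) 0.0ms=0b +252.809ms=3/4b
2) 252.809ms=3/4b +252.809ms=3/4b
3) 505.618ms=3/2b +1011.236ms=3b
4) 1516.854ms=9/2b +126.404ms=3/8b
5) 1643.258ms=39/8b +126.404ms=3/8b
6) 1769.663ms=21/4b +252.809ms=3/4b
7) 2022.472ms=6b +144.462ms=3/7b
8) 2166.934ms=45/7b +144.462ms=3/7b
9) 2311.396ms=48/7b +144.462ms=3/7b
10) 2455.859ms=51/7b +144.462ms=3/7b
11) 2600.321ms=54/7b +144.462ms=3/7b
12) 2744.783ms=57/7b +144.462ms=3/7b
13) 2889.246ms=60/7b +144.462ms=3/7b
Σ=9b of 9 (178bpm 3/4) — PASS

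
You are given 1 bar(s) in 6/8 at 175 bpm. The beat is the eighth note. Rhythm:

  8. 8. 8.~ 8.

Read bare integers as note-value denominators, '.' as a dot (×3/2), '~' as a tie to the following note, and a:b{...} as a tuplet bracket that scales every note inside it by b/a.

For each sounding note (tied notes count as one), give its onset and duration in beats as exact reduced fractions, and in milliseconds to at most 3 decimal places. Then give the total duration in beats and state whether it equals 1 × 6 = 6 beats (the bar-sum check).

1) 0.0ms=0b +514.286ms=3/2b
2) 514.286ms=3/2b +514.286ms=3/2b
3) 1028.571ms=3b +1028.571ms=3b
Σ=6b of 6 (175bpm 6/8) — PASS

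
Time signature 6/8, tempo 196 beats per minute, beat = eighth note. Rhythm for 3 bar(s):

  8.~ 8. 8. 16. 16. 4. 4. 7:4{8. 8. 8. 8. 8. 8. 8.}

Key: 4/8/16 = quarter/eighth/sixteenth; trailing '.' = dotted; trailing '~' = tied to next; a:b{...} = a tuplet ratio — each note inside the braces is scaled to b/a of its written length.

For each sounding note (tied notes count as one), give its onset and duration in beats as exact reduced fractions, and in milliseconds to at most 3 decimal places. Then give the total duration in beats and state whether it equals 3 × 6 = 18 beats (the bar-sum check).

1) 0.0ms=0b +918.367ms=3b
2) 918.367ms=3b +459.184ms=3/2b
3) 1377.551ms=9/2b +229.592ms=3/4b
4) 1607.143ms=21/4b +229.592ms=3/4b
5) 1836.735ms=6b +918.367ms=3b
6) 2755.102ms=9b +918.367ms=3b
7) 3673.469ms=12b +262.391ms=6/7b
8) 3935.86ms=90/7b +262.391ms=6/7b
9) 4198.251ms=96/7b +262.391ms=6/7b
10) 4460.641ms=102/7b +262.391ms=6/7b
11) 4723.032ms=108/7b +262.391ms=6/7b
12) 4985.423ms=114/7b +262.391ms=6/7b
13) 5247.813ms=120/7b +262.391ms=6/7b
Σ=18b of 18 (196bpm 6/8) — PASS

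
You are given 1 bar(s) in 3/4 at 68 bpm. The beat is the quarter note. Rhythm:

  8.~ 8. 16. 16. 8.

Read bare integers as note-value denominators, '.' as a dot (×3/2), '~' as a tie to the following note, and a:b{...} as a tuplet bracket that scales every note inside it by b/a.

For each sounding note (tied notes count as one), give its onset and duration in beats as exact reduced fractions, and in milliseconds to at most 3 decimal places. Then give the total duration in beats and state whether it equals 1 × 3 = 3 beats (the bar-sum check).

1) 0.0ms=0b +1323.529ms=3/2b
2) 1323.529ms=3/2b +330.882ms=3/8b
3) 1654.412ms=15/8b +330.882ms=3/8b
4) 1985.294ms=9/4b +661.765ms=3/4b
Σ=3b of 3 (68bpm 3/4) — PASS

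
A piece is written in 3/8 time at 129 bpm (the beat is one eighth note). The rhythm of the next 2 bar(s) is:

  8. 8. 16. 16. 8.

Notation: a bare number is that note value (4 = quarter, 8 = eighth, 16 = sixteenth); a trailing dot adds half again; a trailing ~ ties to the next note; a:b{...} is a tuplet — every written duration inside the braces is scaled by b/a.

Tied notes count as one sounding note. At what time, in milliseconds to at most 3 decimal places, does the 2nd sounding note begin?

note 2 onset = 3/2b = 697.674ms

1. 0.0ms @ 0 + 697.674ms (3/2)
2. 697.674ms @ 3/2 + 697.674ms (3/2)
3. 1395.349ms @ 3 + 348.837ms (3/4)
4. 1744.186ms @ 15/4 + 348.837ms (3/4)
5. 2093.023ms @ 9/2 + 697.674ms (3/2)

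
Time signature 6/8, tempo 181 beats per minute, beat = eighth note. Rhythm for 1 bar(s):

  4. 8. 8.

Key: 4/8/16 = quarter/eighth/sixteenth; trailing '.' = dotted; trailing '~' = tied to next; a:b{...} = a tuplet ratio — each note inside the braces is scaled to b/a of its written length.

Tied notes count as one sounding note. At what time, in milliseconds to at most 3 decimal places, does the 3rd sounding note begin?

1. 0.0ms @ 0 + 994.475ms (3)
2. 994.475ms @ 3 + 497.238ms (3/2)
3. 1491.713ms @ 9/2 + 497.238ms (3/2)

note 3 onset = 9/2b = 1491.713ms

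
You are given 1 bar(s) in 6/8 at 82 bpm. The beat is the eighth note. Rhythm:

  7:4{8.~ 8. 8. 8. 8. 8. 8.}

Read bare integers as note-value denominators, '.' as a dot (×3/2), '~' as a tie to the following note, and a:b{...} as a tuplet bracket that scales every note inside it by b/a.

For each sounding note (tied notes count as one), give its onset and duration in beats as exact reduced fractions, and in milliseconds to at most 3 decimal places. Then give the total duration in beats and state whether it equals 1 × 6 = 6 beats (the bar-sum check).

1) 0.0ms=0b +1254.355ms=12/7b
2) 1254.355ms=12/7b +627.178ms=6/7b
3) 1881.533ms=18/7b +627.178ms=6/7b
4) 2508.711ms=24/7b +627.178ms=6/7b
5) 3135.889ms=30/7b +627.178ms=6/7b
6) 3763.066ms=36/7b +627.178ms=6/7b
Σ=6b of 6 (82bpm 6/8) — PASS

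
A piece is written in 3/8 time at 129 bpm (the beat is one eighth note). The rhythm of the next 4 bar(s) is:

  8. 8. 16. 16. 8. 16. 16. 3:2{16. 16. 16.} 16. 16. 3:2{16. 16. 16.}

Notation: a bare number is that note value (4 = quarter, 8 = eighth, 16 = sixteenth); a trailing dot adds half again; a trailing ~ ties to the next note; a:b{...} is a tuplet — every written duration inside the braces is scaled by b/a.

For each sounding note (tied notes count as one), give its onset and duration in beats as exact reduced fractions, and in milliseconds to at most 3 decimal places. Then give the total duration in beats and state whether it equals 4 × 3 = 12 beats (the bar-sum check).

1) 0.0ms=0b +697.674ms=3/2b
2) 697.674ms=3/2b +697.674ms=3/2b
3) 1395.349ms=3b +348.837ms=3/4b
4) 1744.186ms=15/4b +348.837ms=3/4b
5) 2093.023ms=9/2b +697.674ms=3/2b
6) 2790.698ms=6b +348.837ms=3/4b
7) 3139.535ms=27/4b +348.837ms=3/4b
8) 3488.372ms=15/2b +232.558ms=1/2b
9) 3720.93ms=8b +232.558ms=1/2b
10) 3953.488ms=17/2b +232.558ms=1/2b
11) 4186.047ms=9b +348.837ms=3/4b
12) 4534.884ms=39/4b +348.837ms=3/4b
13) 4883.721ms=21/2b +232.558ms=1/2b
14) 5116.279ms=11b +232.558ms=1/2b
15) 5348.837ms=23/2b +232.558ms=1/2b
Σ=12b of 12 (129bpm 3/8) — PASS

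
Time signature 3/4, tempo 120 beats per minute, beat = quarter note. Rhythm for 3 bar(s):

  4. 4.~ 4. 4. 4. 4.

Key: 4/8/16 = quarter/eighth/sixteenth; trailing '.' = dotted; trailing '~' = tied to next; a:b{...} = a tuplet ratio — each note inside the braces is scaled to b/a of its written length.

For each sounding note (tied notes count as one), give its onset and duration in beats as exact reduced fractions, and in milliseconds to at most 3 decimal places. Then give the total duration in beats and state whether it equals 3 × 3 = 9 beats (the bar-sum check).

1) 0.0ms=0b +750.0ms=3/2b
2) 750.0ms=3/2b +1500.0ms=3b
3) 2250.0ms=9/2b +750.0ms=3/2b
4) 3000.0ms=6b +750.0ms=3/2b
5) 3750.0ms=15/2b +750.0ms=3/2b
Σ=9b of 9 (120bpm 3/4) — PASS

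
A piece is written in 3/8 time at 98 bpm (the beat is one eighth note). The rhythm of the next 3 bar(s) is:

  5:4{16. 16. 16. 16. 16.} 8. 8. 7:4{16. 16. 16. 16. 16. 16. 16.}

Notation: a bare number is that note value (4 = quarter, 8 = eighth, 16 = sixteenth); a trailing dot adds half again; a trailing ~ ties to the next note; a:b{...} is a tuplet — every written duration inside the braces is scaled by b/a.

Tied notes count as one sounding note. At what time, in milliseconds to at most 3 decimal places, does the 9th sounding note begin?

note 9 onset = 45/7b = 3935.86ms

1. 0.0ms @ 0 + 367.347ms (3/5)
2. 367.347ms @ 3/5 + 367.347ms (3/5)
3. 734.694ms @ 6/5 + 367.347ms (3/5)
4. 1102.041ms @ 9/5 + 367.347ms (3/5)
5. 1469.388ms @ 12/5 + 367.347ms (3/5)
6. 1836.735ms @ 3 + 918.367ms (3/2)
7. 2755.102ms @ 9/2 + 918.367ms (3/2)
8. 3673.469ms @ 6 + 262.391ms (3/7)
9. 3935.86ms @ 45/7 + 262.391ms (3/7)
10. 4198.251ms @ 48/7 + 262.391ms (3/7)
11. 4460.641ms @ 51/7 + 262.391ms (3/7)
12. 4723.032ms @ 54/7 + 262.391ms (3/7)
13. 4985.423ms @ 57/7 + 262.391ms (3/7)
14. 5247.813ms @ 60/7 + 262.391ms (3/7)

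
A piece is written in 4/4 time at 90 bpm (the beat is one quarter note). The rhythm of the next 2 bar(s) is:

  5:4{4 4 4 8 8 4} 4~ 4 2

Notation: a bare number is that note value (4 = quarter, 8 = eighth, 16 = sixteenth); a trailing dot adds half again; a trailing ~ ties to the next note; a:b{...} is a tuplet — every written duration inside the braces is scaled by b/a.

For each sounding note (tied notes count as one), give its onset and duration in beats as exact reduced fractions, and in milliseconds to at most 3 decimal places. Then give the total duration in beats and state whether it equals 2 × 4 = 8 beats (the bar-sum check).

1) 0.0ms=0b +533.333ms=4/5b
2) 533.333ms=4/5b +533.333ms=4/5b
3) 1066.667ms=8/5b +533.333ms=4/5b
4) 1600.0ms=12/5b +266.667ms=2/5b
5) 1866.667ms=14/5b +266.667ms=2/5b
6) 2133.333ms=16/5b +533.333ms=4/5b
7) 2666.667ms=4b +1333.333ms=2b
8) 4000.0ms=6b +1333.333ms=2b
Σ=8b of 8 (90bpm 4/4) — PASS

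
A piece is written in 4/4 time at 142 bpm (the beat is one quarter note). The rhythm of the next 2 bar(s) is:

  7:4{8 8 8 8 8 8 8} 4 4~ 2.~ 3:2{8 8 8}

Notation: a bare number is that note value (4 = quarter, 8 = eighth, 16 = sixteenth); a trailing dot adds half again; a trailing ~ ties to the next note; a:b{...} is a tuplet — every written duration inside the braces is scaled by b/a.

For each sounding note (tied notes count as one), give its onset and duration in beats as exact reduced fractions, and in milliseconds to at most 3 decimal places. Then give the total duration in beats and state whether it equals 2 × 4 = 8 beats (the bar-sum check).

1) 0.0ms=0b +120.724ms=2/7b
2) 120.724ms=2/7b +120.724ms=2/7b
3) 241.449ms=4/7b +120.724ms=2/7b
4) 362.173ms=6/7b +120.724ms=2/7b
5) 482.897ms=8/7b +120.724ms=2/7b
6) 603.622ms=10/7b +120.724ms=2/7b
7) 724.346ms=12/7b +120.724ms=2/7b
8) 845.07ms=2b +422.535ms=1b
9) 1267.606ms=3b +1830.986ms=13/3b
10) 3098.592ms=22/3b +140.845ms=1/3b
11) 3239.437ms=23/3b +140.845ms=1/3b
Σ=8b of 8 (142bpm 4/4) — PASS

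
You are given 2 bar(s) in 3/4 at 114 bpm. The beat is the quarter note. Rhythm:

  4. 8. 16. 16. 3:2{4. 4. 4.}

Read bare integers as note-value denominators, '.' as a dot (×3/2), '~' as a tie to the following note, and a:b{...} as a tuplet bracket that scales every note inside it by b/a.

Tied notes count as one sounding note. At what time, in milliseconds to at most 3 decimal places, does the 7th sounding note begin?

note 7 onset = 5b = 2631.579ms

1. 0.0ms @ 0 + 789.474ms (3/2)
2. 789.474ms @ 3/2 + 394.737ms (3/4)
3. 1184.211ms @ 9/4 + 197.368ms (3/8)
4. 1381.579ms @ 21/8 + 197.368ms (3/8)
5. 1578.947ms @ 3 + 526.316ms (1)
6. 2105.263ms @ 4 + 526.316ms (1)
7. 2631.579ms @ 5 + 526.316ms (1)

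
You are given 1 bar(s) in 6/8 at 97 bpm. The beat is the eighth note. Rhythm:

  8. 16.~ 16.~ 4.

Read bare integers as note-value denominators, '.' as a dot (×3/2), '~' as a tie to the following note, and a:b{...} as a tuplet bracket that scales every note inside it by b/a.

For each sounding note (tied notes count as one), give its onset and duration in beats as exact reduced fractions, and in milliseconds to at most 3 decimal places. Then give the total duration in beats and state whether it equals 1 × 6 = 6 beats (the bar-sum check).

1) 0.0ms=0b +927.835ms=3/2b
2) 927.835ms=3/2b +2783.505ms=9/2b
Σ=6b of 6 (97bpm 6/8) — PASS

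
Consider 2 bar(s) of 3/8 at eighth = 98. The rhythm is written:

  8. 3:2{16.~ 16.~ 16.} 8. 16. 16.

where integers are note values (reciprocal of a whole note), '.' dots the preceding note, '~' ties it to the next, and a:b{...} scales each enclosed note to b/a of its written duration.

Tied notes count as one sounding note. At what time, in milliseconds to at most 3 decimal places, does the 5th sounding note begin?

1. 0.0ms @ 0 + 918.367ms (3/2)
2. 918.367ms @ 3/2 + 918.367ms (3/2)
3. 1836.735ms @ 3 + 918.367ms (3/2)
4. 2755.102ms @ 9/2 + 459.184ms (3/4)
5. 3214.286ms @ 21/4 + 459.184ms (3/4)

note 5 onset = 21/4b = 3214.286ms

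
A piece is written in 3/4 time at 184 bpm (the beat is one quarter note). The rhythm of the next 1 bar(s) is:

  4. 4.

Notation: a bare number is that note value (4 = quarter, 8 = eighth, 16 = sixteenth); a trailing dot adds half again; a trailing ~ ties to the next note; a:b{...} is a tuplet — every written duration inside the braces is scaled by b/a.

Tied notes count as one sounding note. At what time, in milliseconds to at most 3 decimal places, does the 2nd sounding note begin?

1. 0.0ms @ 0 + 489.13ms (3/2)
2. 489.13ms @ 3/2 + 489.13ms (3/2)

note 2 onset = 3/2b = 489.13ms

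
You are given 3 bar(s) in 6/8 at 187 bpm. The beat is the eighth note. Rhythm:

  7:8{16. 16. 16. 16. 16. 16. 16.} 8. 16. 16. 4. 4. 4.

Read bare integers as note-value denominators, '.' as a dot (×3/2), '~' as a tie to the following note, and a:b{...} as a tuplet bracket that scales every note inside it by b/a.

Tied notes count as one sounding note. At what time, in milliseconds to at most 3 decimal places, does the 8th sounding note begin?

note 8 onset = 6b = 1925.134ms

1. 0.0ms @ 0 + 275.019ms (6/7)
2. 275.019ms @ 6/7 + 275.019ms (6/7)
3. 550.038ms @ 12/7 + 275.019ms (6/7)
4. 825.057ms @ 18/7 + 275.019ms (6/7)
5. 1100.076ms @ 24/7 + 275.019ms (6/7)
6. 1375.095ms @ 30/7 + 275.019ms (6/7)
7. 1650.115ms @ 36/7 + 275.019ms (6/7)
8. 1925.134ms @ 6 + 481.283ms (3/2)
9. 2406.417ms @ 15/2 + 240.642ms (3/4)
10. 2647.059ms @ 33/4 + 240.642ms (3/4)
11. 2887.701ms @ 9 + 962.567ms (3)
12. 3850.267ms @ 12 + 962.567ms (3)
13. 4812.834ms @ 15 + 962.567ms (3)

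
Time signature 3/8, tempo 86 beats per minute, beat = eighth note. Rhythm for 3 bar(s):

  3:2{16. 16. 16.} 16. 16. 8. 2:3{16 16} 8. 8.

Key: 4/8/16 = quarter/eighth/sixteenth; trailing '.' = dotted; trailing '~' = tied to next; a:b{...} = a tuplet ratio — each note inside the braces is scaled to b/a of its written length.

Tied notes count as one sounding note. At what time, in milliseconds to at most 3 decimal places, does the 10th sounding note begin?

1. 0.0ms @ 0 + 348.837ms (1/2)
2. 348.837ms @ 1/2 + 348.837ms (1/2)
3. 697.674ms @ 1 + 348.837ms (1/2)
4. 1046.512ms @ 3/2 + 523.256ms (3/4)
5. 1569.767ms @ 9/4 + 523.256ms (3/4)
6. 2093.023ms @ 3 + 1046.512ms (3/2)
7. 3139.535ms @ 9/2 + 523.256ms (3/4)
8. 3662.791ms @ 21/4 + 523.256ms (3/4)
9. 4186.047ms @ 6 + 1046.512ms (3/2)
10. 5232.558ms @ 15/2 + 1046.512ms (3/2)

note 10 onset = 15/2b = 5232.558ms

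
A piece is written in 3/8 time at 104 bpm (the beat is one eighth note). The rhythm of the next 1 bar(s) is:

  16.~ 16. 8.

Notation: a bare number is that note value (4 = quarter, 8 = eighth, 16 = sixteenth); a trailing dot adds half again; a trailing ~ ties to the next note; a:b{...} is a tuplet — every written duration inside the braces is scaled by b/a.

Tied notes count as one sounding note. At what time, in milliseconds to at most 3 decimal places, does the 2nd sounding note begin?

1. 0.0ms @ 0 + 865.385ms (3/2)
2. 865.385ms @ 3/2 + 865.385ms (3/2)

note 2 onset = 3/2b = 865.385ms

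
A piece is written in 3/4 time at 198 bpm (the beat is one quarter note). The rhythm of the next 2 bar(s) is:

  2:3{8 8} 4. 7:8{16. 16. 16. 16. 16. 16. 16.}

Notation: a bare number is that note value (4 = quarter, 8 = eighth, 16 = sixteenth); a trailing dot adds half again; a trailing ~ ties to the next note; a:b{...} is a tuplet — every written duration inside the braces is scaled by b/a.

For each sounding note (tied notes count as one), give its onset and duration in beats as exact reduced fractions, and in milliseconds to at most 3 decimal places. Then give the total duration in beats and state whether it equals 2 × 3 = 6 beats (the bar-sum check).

1) 0.0ms=0b +227.273ms=3/4b
2) 227.273ms=3/4b +227.273ms=3/4b
3) 454.545ms=3/2b +454.545ms=3/2b
4) 909.091ms=3b +129.87ms=3/7b
5) 1038.961ms=24/7b +129.87ms=3/7b
6) 1168.831ms=27/7b +129.87ms=3/7b
7) 1298.701ms=30/7b +129.87ms=3/7b
8) 1428.571ms=33/7b +129.87ms=3/7b
9) 1558.442ms=36/7b +129.87ms=3/7b
10) 1688.312ms=39/7b +129.87ms=3/7b
Σ=6b of 6 (198bpm 3/4) — PASS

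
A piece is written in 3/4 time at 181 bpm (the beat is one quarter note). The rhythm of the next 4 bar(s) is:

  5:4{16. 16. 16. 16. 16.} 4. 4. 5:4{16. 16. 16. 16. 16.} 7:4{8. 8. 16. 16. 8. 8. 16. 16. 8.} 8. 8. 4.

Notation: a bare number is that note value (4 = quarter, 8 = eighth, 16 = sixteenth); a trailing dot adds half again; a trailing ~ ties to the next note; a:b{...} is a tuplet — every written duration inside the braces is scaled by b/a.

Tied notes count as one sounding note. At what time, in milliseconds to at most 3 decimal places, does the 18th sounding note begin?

1. 0.0ms @ 0 + 99.448ms (3/10)
2. 99.448ms @ 3/10 + 99.448ms (3/10)
3. 198.895ms @ 3/5 + 99.448ms (3/10)
4. 298.343ms @ 9/10 + 99.448ms (3/10)
5. 397.79ms @ 6/5 + 99.448ms (3/10)
6. 497.238ms @ 3/2 + 497.238ms (3/2)
7. 994.475ms @ 3 + 497.238ms (3/2)
8. 1491.713ms @ 9/2 + 99.448ms (3/10)
9. 1591.16ms @ 24/5 + 99.448ms (3/10)
10. 1690.608ms @ 51/10 + 99.448ms (3/10)
11. 1790.055ms @ 27/5 + 99.448ms (3/10)
12. 1889.503ms @ 57/10 + 99.448ms (3/10)
13. 1988.95ms @ 6 + 142.068ms (3/7)
14. 2131.018ms @ 45/7 + 142.068ms (3/7)
15. 2273.086ms @ 48/7 + 71.034ms (3/14)
16. 2344.12ms @ 99/14 + 71.034ms (3/14)
17. 2415.154ms @ 51/7 + 142.068ms (3/7)
18. 2557.222ms @ 54/7 + 142.068ms (3/7)
19. 2699.29ms @ 57/7 + 71.034ms (3/14)
20. 2770.324ms @ 117/14 + 71.034ms (3/14)
21. 2841.358ms @ 60/7 + 142.068ms (3/7)
22. 2983.425ms @ 9 + 248.619ms (3/4)
23. 3232.044ms @ 39/4 + 248.619ms (3/4)
24. 3480.663ms @ 21/2 + 497.238ms (3/2)

note 18 onset = 54/7b = 2557.222ms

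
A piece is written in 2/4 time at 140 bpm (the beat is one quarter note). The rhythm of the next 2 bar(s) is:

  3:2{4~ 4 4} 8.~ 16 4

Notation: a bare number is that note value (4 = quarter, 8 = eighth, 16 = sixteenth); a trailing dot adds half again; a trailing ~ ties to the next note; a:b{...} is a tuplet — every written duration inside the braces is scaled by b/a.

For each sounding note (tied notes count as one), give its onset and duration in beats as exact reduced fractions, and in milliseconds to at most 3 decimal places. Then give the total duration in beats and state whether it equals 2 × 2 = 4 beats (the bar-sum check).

1) 0.0ms=0b +571.429ms=4/3b
2) 571.429ms=4/3b +285.714ms=2/3b
3) 857.143ms=2b +428.571ms=1b
4) 1285.714ms=3b +428.571ms=1b
Σ=4b of 4 (140bpm 2/4) — PASS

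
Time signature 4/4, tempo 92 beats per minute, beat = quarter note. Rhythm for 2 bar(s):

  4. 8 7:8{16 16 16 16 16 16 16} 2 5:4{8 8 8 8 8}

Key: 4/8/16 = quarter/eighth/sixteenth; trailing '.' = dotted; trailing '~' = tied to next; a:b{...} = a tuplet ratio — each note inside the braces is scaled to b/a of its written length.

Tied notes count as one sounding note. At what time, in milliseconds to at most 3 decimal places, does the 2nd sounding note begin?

1. 0.0ms @ 0 + 978.261ms (3/2)
2. 978.261ms @ 3/2 + 326.087ms (1/2)
3. 1304.348ms @ 2 + 186.335ms (2/7)
4. 1490.683ms @ 16/7 + 186.335ms (2/7)
5. 1677.019ms @ 18/7 + 186.335ms (2/7)
6. 1863.354ms @ 20/7 + 186.335ms (2/7)
7. 2049.689ms @ 22/7 + 186.335ms (2/7)
8. 2236.025ms @ 24/7 + 186.335ms (2/7)
9. 2422.36ms @ 26/7 + 186.335ms (2/7)
10. 2608.696ms @ 4 + 1304.348ms (2)
11. 3913.043ms @ 6 + 260.87ms (2/5)
12. 4173.913ms @ 32/5 + 260.87ms (2/5)
13. 4434.783ms @ 34/5 + 260.87ms (2/5)
14. 4695.652ms @ 36/5 + 260.87ms (2/5)
15. 4956.522ms @ 38/5 + 260.87ms (2/5)

note 2 onset = 3/2b = 978.261ms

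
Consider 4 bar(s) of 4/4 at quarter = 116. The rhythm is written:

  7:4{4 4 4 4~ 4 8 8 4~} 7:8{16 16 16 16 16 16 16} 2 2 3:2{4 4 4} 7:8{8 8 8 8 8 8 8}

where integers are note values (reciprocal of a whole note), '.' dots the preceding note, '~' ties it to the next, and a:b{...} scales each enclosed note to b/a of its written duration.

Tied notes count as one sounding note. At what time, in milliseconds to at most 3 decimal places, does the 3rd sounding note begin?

note 3 onset = 8/7b = 591.133ms

1. 0.0ms @ 0 + 295.567ms (4/7)
2. 295.567ms @ 4/7 + 295.567ms (4/7)
3. 591.133ms @ 8/7 + 295.567ms (4/7)
4. 886.7ms @ 12/7 + 591.133ms (8/7)
5. 1477.833ms @ 20/7 + 147.783ms (2/7)
6. 1625.616ms @ 22/7 + 147.783ms (2/7)
7. 1773.399ms @ 24/7 + 443.35ms (6/7)
8. 2216.749ms @ 30/7 + 147.783ms (2/7)
9. 2364.532ms @ 32/7 + 147.783ms (2/7)
10. 2512.315ms @ 34/7 + 147.783ms (2/7)
11. 2660.099ms @ 36/7 + 147.783ms (2/7)
12. 2807.882ms @ 38/7 + 147.783ms (2/7)
13. 2955.665ms @ 40/7 + 147.783ms (2/7)
14. 3103.448ms @ 6 + 1034.483ms (2)
15. 4137.931ms @ 8 + 1034.483ms (2)
16. 5172.414ms @ 10 + 344.828ms (2/3)
17. 5517.241ms @ 32/3 + 344.828ms (2/3)
18. 5862.069ms @ 34/3 + 344.828ms (2/3)
19. 6206.897ms @ 12 + 295.567ms (4/7)
20. 6502.463ms @ 88/7 + 295.567ms (4/7)
21. 6798.03ms @ 92/7 + 295.567ms (4/7)
22. 7093.596ms @ 96/7 + 295.567ms (4/7)
23. 7389.163ms @ 100/7 + 295.567ms (4/7)
24. 7684.729ms @ 104/7 + 295.567ms (4/7)
25. 7980.296ms @ 108/7 + 295.567ms (4/7)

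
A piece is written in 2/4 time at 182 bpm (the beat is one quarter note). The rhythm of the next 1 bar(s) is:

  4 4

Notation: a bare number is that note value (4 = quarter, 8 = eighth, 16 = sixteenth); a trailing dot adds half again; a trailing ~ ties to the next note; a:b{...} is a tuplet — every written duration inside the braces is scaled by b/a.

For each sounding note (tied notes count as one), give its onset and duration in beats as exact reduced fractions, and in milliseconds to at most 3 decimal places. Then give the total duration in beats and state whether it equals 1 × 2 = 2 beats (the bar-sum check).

1) 0.0ms=0b +329.67ms=1b
2) 329.67ms=1b +329.67ms=1b
Σ=2b of 2 (182bpm 2/4) — PASS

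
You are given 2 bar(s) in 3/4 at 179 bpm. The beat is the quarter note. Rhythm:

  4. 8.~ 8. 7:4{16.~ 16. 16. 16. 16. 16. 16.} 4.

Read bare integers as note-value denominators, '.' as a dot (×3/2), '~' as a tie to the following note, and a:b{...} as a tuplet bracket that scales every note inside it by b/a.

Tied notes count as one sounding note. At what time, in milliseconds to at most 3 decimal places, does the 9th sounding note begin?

note 9 onset = 9/2b = 1508.38ms

1. 0.0ms @ 0 + 502.793ms (3/2)
2. 502.793ms @ 3/2 + 502.793ms (3/2)
3. 1005.587ms @ 3 + 143.655ms (3/7)
4. 1149.242ms @ 24/7 + 71.828ms (3/14)
5. 1221.069ms @ 51/14 + 71.828ms (3/14)
6. 1292.897ms @ 27/7 + 71.828ms (3/14)
7. 1364.725ms @ 57/14 + 71.828ms (3/14)
8. 1436.552ms @ 30/7 + 71.828ms (3/14)
9. 1508.38ms @ 9/2 + 502.793ms (3/2)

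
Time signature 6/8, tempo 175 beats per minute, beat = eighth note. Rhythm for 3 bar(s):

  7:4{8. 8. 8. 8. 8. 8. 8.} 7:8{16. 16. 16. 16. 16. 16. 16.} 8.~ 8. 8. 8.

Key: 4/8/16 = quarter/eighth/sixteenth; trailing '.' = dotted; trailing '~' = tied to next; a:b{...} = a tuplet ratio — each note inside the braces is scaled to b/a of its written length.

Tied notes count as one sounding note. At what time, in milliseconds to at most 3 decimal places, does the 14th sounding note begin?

1. 0.0ms @ 0 + 293.878ms (6/7)
2. 293.878ms @ 6/7 + 293.878ms (6/7)
3. 587.755ms @ 12/7 + 293.878ms (6/7)
4. 881.633ms @ 18/7 + 293.878ms (6/7)
5. 1175.51ms @ 24/7 + 293.878ms (6/7)
6. 1469.388ms @ 30/7 + 293.878ms (6/7)
7. 1763.265ms @ 36/7 + 293.878ms (6/7)
8. 2057.143ms @ 6 + 293.878ms (6/7)
9. 2351.02ms @ 48/7 + 293.878ms (6/7)
10. 2644.898ms @ 54/7 + 293.878ms (6/7)
11. 2938.776ms @ 60/7 + 293.878ms (6/7)
12. 3232.653ms @ 66/7 + 293.878ms (6/7)
13. 3526.531ms @ 72/7 + 293.878ms (6/7)
14. 3820.408ms @ 78/7 + 293.878ms (6/7)
15. 4114.286ms @ 12 + 1028.571ms (3)
16. 5142.857ms @ 15 + 514.286ms (3/2)
17. 5657.143ms @ 33/2 + 514.286ms (3/2)

note 14 onset = 78/7b = 3820.408ms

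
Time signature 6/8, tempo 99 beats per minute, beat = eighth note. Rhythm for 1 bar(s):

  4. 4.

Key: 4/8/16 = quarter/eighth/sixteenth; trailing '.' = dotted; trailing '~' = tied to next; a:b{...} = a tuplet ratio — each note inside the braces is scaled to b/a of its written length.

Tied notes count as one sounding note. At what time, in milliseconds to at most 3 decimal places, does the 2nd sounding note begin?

1. 0.0ms @ 0 + 1818.182ms (3)
2. 1818.182ms @ 3 + 1818.182ms (3)

note 2 onset = 3b = 1818.182ms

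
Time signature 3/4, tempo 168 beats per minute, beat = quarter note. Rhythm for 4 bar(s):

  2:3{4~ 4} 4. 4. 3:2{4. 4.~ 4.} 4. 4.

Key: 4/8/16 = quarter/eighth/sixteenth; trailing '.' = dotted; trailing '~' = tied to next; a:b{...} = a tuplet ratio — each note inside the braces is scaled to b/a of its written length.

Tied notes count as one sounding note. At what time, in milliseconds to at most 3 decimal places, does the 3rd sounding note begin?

note 3 onset = 9/2b = 1607.143ms

1. 0.0ms @ 0 + 1071.429ms (3)
2. 1071.429ms @ 3 + 535.714ms (3/2)
3. 1607.143ms @ 9/2 + 535.714ms (3/2)
4. 2142.857ms @ 6 + 357.143ms (1)
5. 2500.0ms @ 7 + 714.286ms (2)
6. 3214.286ms @ 9 + 535.714ms (3/2)
7. 3750.0ms @ 21/2 + 535.714ms (3/2)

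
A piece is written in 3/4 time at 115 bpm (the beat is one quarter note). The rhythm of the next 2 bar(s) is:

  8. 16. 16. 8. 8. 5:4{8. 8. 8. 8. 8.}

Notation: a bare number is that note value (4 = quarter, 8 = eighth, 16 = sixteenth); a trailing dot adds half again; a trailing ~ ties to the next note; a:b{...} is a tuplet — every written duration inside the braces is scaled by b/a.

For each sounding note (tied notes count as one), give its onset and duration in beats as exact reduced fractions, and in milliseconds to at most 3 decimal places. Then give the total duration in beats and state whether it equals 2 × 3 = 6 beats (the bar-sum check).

1) 0.0ms=0b +391.304ms=3/4b
2) 391.304ms=3/4b +195.652ms=3/8b
3) 586.957ms=9/8b +195.652ms=3/8b
4) 782.609ms=3/2b +391.304ms=3/4b
5) 1173.913ms=9/4b +391.304ms=3/4b
6) 1565.217ms=3b +313.043ms=3/5b
7) 1878.261ms=18/5b +313.043ms=3/5b
8) 2191.304ms=21/5b +313.043ms=3/5b
9) 2504.348ms=24/5b +313.043ms=3/5b
10) 2817.391ms=27/5b +313.043ms=3/5b
Σ=6b of 6 (115bpm 3/4) — PASS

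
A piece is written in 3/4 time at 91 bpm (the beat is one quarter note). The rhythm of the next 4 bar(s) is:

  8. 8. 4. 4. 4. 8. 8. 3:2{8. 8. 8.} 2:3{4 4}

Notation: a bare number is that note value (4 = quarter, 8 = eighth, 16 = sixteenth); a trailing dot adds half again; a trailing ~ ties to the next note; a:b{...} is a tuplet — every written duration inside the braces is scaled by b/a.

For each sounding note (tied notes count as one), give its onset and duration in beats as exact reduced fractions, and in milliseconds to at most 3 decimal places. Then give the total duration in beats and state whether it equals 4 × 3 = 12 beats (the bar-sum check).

1) 0.0ms=0b +494.505ms=3/4b
2) 494.505ms=3/4b +494.505ms=3/4b
3) 989.011ms=3/2b +989.011ms=3/2b
4) 1978.022ms=3b +989.011ms=3/2b
5) 2967.033ms=9/2b +989.011ms=3/2b
6) 3956.044ms=6b +494.505ms=3/4b
7) 4450.549ms=27/4b +494.505ms=3/4b
8) 4945.055ms=15/2b +329.67ms=1/2b
9) 5274.725ms=8b +329.67ms=1/2b
10) 5604.396ms=17/2b +329.67ms=1/2b
11) 5934.066ms=9b +989.011ms=3/2b
12) 6923.077ms=21/2b +989.011ms=3/2b
Σ=12b of 12 (91bpm 3/4) — PASS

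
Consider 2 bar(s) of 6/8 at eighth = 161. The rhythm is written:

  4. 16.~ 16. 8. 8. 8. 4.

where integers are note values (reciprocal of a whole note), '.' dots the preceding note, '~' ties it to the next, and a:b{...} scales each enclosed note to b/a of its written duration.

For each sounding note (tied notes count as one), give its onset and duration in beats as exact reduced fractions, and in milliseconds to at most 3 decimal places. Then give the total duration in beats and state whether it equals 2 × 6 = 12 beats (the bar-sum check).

1) 0.0ms=0b +1118.012ms=3b
2) 1118.012ms=3b +559.006ms=3/2b
3) 1677.019ms=9/2b +559.006ms=3/2b
4) 2236.025ms=6b +559.006ms=3/2b
5) 2795.031ms=15/2b +559.006ms=3/2b
6) 3354.037ms=9b +1118.012ms=3b
Σ=12b of 12 (161bpm 6/8) — PASS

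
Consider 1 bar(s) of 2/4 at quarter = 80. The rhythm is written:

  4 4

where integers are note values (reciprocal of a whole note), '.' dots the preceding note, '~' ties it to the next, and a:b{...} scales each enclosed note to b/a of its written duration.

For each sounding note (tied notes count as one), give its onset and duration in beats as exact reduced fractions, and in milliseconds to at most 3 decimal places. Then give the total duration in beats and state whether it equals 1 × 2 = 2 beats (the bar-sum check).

1) 0.0ms=0b +750.0ms=1b
2) 750.0ms=1b +750.0ms=1b
Σ=2b of 2 (80bpm 2/4) — PASS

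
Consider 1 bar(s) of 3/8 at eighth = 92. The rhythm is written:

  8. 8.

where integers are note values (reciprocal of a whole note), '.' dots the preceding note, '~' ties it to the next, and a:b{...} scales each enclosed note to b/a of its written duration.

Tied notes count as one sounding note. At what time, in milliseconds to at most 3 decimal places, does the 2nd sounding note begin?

note 2 onset = 3/2b = 978.261ms

1. 0.0ms @ 0 + 978.261ms (3/2)
2. 978.261ms @ 3/2 + 978.261ms (3/2)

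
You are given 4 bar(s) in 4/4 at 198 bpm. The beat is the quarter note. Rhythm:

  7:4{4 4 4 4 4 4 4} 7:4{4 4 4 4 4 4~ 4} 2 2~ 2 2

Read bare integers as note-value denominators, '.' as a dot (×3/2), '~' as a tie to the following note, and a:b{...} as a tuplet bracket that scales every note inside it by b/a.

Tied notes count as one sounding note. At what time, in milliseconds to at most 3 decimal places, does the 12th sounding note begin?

note 12 onset = 44/7b = 1904.762ms

1. 0.0ms @ 0 + 173.16ms (4/7)
2. 173.16ms @ 4/7 + 173.16ms (4/7)
3. 346.32ms @ 8/7 + 173.16ms (4/7)
4. 519.481ms @ 12/7 + 173.16ms (4/7)
5. 692.641ms @ 16/7 + 173.16ms (4/7)
6. 865.801ms @ 20/7 + 173.16ms (4/7)
7. 1038.961ms @ 24/7 + 173.16ms (4/7)
8. 1212.121ms @ 4 + 173.16ms (4/7)
9. 1385.281ms @ 32/7 + 173.16ms (4/7)
10. 1558.442ms @ 36/7 + 173.16ms (4/7)
11. 1731.602ms @ 40/7 + 173.16ms (4/7)
12. 1904.762ms @ 44/7 + 173.16ms (4/7)
13. 2077.922ms @ 48/7 + 346.32ms (8/7)
14. 2424.242ms @ 8 + 606.061ms (2)
15. 3030.303ms @ 10 + 1212.121ms (4)
16. 4242.424ms @ 14 + 606.061ms (2)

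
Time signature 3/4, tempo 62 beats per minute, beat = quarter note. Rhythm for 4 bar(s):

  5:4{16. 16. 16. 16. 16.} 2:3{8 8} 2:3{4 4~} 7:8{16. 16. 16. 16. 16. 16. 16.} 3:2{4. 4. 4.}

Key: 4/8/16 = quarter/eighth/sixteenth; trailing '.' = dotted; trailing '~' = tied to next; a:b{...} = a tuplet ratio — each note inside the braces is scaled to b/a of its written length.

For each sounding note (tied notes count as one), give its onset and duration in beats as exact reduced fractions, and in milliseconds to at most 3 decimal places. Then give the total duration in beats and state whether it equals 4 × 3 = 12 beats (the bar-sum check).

1) 0.0ms=0b +290.323ms=3/10b
2) 290.323ms=3/10b +290.323ms=3/10b
3) 580.645ms=3/5b +290.323ms=3/10b
4) 870.968ms=9/10b +290.323ms=3/10b
5) 1161.29ms=6/5b +290.323ms=3/10b
6) 1451.613ms=3/2b +725.806ms=3/4b
7) 2177.419ms=9/4b +725.806ms=3/4b
8) 2903.226ms=3b +1451.613ms=3/2b
9) 4354.839ms=9/2b +1866.359ms=27/14b
10) 6221.198ms=45/7b +414.747ms=3/7b
11) 6635.945ms=48/7b +414.747ms=3/7b
12) 7050.691ms=51/7b +414.747ms=3/7b
13) 7465.438ms=54/7b +414.747ms=3/7b
14) 7880.184ms=57/7b +414.747ms=3/7b
15) 8294.931ms=60/7b +414.747ms=3/7b
16) 8709.677ms=9b +967.742ms=1b
17) 9677.419ms=10b +967.742ms=1b
18) 10645.161ms=11b +967.742ms=1b
Σ=12b of 12 (62bpm 3/4) — PASS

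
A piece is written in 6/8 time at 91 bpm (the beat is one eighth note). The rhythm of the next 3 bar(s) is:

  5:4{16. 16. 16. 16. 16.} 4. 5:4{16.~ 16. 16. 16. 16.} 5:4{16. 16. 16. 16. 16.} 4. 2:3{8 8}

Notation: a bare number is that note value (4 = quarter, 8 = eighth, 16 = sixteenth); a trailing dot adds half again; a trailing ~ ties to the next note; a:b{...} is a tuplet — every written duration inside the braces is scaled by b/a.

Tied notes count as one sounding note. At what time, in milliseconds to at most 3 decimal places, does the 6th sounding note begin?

1. 0.0ms @ 0 + 395.604ms (3/5)
2. 395.604ms @ 3/5 + 395.604ms (3/5)
3. 791.209ms @ 6/5 + 395.604ms (3/5)
4. 1186.813ms @ 9/5 + 395.604ms (3/5)
5. 1582.418ms @ 12/5 + 395.604ms (3/5)
6. 1978.022ms @ 3 + 1978.022ms (3)
7. 3956.044ms @ 6 + 791.209ms (6/5)
8. 4747.253ms @ 36/5 + 395.604ms (3/5)
9. 5142.857ms @ 39/5 + 395.604ms (3/5)
10. 5538.462ms @ 42/5 + 395.604ms (3/5)
11. 5934.066ms @ 9 + 395.604ms (3/5)
12. 6329.67ms @ 48/5 + 395.604ms (3/5)
13. 6725.275ms @ 51/5 + 395.604ms (3/5)
14. 7120.879ms @ 54/5 + 395.604ms (3/5)
15. 7516.484ms @ 57/5 + 395.604ms (3/5)
16. 7912.088ms @ 12 + 1978.022ms (3)
17. 9890.11ms @ 15 + 989.011ms (3/2)
18. 10879.121ms @ 33/2 + 989.011ms (3/2)

note 6 onset = 3b = 1978.022ms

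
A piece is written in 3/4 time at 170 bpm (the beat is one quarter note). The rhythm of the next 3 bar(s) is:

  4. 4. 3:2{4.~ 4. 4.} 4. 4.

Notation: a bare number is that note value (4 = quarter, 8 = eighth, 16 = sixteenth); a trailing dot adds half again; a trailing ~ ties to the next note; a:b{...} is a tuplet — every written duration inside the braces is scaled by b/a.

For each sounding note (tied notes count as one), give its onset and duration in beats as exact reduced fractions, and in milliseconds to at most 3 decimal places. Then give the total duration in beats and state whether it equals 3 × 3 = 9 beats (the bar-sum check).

1) 0.0ms=0b +529.412ms=3/2b
2) 529.412ms=3/2b +529.412ms=3/2b
3) 1058.824ms=3b +705.882ms=2b
4) 1764.706ms=5b +352.941ms=1b
5) 2117.647ms=6b +529.412ms=3/2b
6) 2647.059ms=15/2b +529.412ms=3/2b
Σ=9b of 9 (170bpm 3/4) — PASS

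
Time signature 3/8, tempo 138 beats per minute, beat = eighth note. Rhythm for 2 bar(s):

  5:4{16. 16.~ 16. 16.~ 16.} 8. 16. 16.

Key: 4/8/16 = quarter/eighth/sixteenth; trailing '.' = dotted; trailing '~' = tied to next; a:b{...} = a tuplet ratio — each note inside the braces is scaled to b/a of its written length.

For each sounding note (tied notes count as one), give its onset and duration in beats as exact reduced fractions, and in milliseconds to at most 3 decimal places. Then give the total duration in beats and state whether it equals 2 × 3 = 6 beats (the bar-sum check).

1) 0.0ms=0b +260.87ms=3/5b
2) 260.87ms=3/5b +521.739ms=6/5b
3) 782.609ms=9/5b +521.739ms=6/5b
4) 1304.348ms=3b +652.174ms=3/2b
5) 1956.522ms=9/2b +326.087ms=3/4b
6) 2282.609ms=21/4b +326.087ms=3/4b
Σ=6b of 6 (138bpm 3/8) — PASS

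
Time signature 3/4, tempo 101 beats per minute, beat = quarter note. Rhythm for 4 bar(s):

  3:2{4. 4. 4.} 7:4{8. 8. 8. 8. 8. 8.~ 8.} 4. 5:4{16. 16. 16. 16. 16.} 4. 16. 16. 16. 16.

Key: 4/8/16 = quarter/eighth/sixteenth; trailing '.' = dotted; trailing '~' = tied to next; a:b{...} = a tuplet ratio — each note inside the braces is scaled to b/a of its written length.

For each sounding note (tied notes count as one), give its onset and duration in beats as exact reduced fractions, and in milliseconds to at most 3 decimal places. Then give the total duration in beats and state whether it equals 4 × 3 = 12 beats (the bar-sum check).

1) 0.0ms=0b +594.059ms=1b
2) 594.059ms=1b +594.059ms=1b
3) 1188.119ms=2b +594.059ms=1b
4) 1782.178ms=3b +254.597ms=3/7b
5) 2036.775ms=24/7b +254.597ms=3/7b
6) 2291.372ms=27/7b +254.597ms=3/7b
7) 2545.969ms=30/7b +254.597ms=3/7b
8) 2800.566ms=33/7b +254.597ms=3/7b
9) 3055.163ms=36/7b +509.194ms=6/7b
10) 3564.356ms=6b +891.089ms=3/2b
11) 4455.446ms=15/2b +178.218ms=3/10b
12) 4633.663ms=39/5b +178.218ms=3/10b
13) 4811.881ms=81/10b +178.218ms=3/10b
14) 4990.099ms=42/5b +178.218ms=3/10b
15) 5168.317ms=87/10b +178.218ms=3/10b
16) 5346.535ms=9b +891.089ms=3/2b
17) 6237.624ms=21/2b +222.772ms=3/8b
18) 6460.396ms=87/8b +222.772ms=3/8b
19) 6683.168ms=45/4b +222.772ms=3/8b
20) 6905.941ms=93/8b +222.772ms=3/8b
Σ=12b of 12 (101bpm 3/4) — PASS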